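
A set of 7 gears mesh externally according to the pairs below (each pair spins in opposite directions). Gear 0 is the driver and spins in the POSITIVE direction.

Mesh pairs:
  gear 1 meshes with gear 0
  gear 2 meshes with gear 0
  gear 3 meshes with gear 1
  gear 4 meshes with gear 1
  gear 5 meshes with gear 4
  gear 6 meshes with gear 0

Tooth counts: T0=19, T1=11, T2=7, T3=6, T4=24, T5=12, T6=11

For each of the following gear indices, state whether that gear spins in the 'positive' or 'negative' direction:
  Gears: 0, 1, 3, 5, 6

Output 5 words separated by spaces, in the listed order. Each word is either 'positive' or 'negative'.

Answer: positive negative positive negative negative

Derivation:
Gear 0 (driver): positive (depth 0)
  gear 1: meshes with gear 0 -> depth 1 -> negative (opposite of gear 0)
  gear 2: meshes with gear 0 -> depth 1 -> negative (opposite of gear 0)
  gear 3: meshes with gear 1 -> depth 2 -> positive (opposite of gear 1)
  gear 4: meshes with gear 1 -> depth 2 -> positive (opposite of gear 1)
  gear 5: meshes with gear 4 -> depth 3 -> negative (opposite of gear 4)
  gear 6: meshes with gear 0 -> depth 1 -> negative (opposite of gear 0)
Queried indices 0, 1, 3, 5, 6 -> positive, negative, positive, negative, negative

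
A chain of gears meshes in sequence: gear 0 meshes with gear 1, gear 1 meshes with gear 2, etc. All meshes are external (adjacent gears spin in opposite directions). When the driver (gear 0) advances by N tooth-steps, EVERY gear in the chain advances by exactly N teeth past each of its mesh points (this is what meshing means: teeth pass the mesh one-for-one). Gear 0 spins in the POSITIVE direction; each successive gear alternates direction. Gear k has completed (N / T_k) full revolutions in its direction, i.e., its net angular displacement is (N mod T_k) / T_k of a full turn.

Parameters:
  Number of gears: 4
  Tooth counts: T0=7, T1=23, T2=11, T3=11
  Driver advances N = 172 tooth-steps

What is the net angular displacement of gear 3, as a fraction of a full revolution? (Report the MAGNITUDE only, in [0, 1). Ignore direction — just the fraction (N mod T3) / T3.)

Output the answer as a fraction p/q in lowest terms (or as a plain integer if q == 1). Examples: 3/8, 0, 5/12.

Answer: 7/11

Derivation:
Chain of 4 gears, tooth counts: [7, 23, 11, 11]
  gear 0: T0=7, direction=positive, advance = 172 mod 7 = 4 teeth = 4/7 turn
  gear 1: T1=23, direction=negative, advance = 172 mod 23 = 11 teeth = 11/23 turn
  gear 2: T2=11, direction=positive, advance = 172 mod 11 = 7 teeth = 7/11 turn
  gear 3: T3=11, direction=negative, advance = 172 mod 11 = 7 teeth = 7/11 turn
Gear 3: 172 mod 11 = 7
Fraction = 7 / 11 = 7/11 (gcd(7,11)=1) = 7/11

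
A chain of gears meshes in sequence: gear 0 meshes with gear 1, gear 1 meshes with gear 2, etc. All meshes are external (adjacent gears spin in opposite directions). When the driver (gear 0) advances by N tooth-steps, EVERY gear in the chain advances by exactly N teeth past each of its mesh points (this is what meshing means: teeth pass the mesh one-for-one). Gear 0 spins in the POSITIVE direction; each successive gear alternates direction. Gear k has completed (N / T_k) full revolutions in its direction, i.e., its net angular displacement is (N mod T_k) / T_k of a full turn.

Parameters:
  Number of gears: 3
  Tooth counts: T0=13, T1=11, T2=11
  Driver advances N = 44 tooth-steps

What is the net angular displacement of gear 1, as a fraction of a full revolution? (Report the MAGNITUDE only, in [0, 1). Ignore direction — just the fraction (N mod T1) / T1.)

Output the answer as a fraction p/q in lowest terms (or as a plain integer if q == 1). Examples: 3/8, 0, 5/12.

Chain of 3 gears, tooth counts: [13, 11, 11]
  gear 0: T0=13, direction=positive, advance = 44 mod 13 = 5 teeth = 5/13 turn
  gear 1: T1=11, direction=negative, advance = 44 mod 11 = 0 teeth = 0/11 turn
  gear 2: T2=11, direction=positive, advance = 44 mod 11 = 0 teeth = 0/11 turn
Gear 1: 44 mod 11 = 0
Fraction = 0 / 11 = 0/1 (gcd(0,11)=11) = 0

Answer: 0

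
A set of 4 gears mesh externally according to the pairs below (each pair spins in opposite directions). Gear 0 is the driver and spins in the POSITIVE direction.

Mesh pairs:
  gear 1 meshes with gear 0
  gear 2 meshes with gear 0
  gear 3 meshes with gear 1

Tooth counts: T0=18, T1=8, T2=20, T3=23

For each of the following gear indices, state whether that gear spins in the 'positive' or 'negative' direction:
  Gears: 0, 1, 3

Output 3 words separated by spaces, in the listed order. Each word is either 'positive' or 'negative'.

Answer: positive negative positive

Derivation:
Gear 0 (driver): positive (depth 0)
  gear 1: meshes with gear 0 -> depth 1 -> negative (opposite of gear 0)
  gear 2: meshes with gear 0 -> depth 1 -> negative (opposite of gear 0)
  gear 3: meshes with gear 1 -> depth 2 -> positive (opposite of gear 1)
Queried indices 0, 1, 3 -> positive, negative, positive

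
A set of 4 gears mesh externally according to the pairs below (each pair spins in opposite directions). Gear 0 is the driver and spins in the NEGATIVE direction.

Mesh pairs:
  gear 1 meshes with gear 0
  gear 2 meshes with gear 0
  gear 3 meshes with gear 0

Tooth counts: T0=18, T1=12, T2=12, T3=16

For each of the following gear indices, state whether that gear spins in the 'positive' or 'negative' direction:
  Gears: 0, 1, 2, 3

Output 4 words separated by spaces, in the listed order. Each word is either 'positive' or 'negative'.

Answer: negative positive positive positive

Derivation:
Gear 0 (driver): negative (depth 0)
  gear 1: meshes with gear 0 -> depth 1 -> positive (opposite of gear 0)
  gear 2: meshes with gear 0 -> depth 1 -> positive (opposite of gear 0)
  gear 3: meshes with gear 0 -> depth 1 -> positive (opposite of gear 0)
Queried indices 0, 1, 2, 3 -> negative, positive, positive, positive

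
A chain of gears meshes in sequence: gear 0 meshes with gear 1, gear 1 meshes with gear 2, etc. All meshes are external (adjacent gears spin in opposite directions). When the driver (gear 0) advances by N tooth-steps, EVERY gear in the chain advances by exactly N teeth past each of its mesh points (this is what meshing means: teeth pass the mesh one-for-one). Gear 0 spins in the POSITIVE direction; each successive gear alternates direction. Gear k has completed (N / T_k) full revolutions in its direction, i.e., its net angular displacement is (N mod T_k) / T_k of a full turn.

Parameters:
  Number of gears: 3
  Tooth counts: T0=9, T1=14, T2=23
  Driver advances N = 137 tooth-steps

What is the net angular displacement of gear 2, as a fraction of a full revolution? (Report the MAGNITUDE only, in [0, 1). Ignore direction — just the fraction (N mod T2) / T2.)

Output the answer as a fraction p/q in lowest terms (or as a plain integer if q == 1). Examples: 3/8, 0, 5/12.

Answer: 22/23

Derivation:
Chain of 3 gears, tooth counts: [9, 14, 23]
  gear 0: T0=9, direction=positive, advance = 137 mod 9 = 2 teeth = 2/9 turn
  gear 1: T1=14, direction=negative, advance = 137 mod 14 = 11 teeth = 11/14 turn
  gear 2: T2=23, direction=positive, advance = 137 mod 23 = 22 teeth = 22/23 turn
Gear 2: 137 mod 23 = 22
Fraction = 22 / 23 = 22/23 (gcd(22,23)=1) = 22/23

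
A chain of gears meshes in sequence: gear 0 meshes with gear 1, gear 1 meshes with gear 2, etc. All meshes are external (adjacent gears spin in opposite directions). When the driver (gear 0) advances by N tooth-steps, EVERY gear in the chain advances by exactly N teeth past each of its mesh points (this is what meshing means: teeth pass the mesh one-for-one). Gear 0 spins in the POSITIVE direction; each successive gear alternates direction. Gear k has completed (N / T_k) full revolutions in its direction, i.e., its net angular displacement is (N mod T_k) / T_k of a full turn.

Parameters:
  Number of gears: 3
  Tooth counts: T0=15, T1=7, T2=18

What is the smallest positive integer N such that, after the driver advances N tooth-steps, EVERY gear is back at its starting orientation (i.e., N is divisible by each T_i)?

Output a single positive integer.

Gear k returns to start when N is a multiple of T_k.
All gears at start simultaneously when N is a common multiple of [15, 7, 18]; the smallest such N is lcm(15, 7, 18).
Start: lcm = T0 = 15
Fold in T1=7: gcd(15, 7) = 1; lcm(15, 7) = 15 * 7 / 1 = 105 / 1 = 105
Fold in T2=18: gcd(105, 18) = 3; lcm(105, 18) = 105 * 18 / 3 = 1890 / 3 = 630
Full cycle length = 630

Answer: 630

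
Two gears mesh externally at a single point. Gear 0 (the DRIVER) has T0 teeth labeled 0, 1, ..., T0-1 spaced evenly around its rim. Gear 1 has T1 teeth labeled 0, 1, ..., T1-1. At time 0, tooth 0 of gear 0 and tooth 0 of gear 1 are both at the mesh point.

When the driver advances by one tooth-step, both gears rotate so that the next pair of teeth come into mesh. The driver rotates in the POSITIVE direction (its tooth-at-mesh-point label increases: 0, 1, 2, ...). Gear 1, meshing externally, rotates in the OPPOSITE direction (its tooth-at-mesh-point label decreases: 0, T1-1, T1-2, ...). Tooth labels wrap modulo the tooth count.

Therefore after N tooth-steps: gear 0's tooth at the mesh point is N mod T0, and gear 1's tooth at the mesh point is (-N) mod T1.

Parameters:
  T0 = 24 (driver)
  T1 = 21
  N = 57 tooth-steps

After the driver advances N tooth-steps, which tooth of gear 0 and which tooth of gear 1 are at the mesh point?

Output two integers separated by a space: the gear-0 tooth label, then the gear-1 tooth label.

Answer: 9 6

Derivation:
Gear 0 (driver, T0=24): tooth at mesh = N mod T0
  57 = 2 * 24 + 9, so 57 mod 24 = 9
  gear 0 tooth = 9
Gear 1 (driven, T1=21): tooth at mesh = (-N) mod T1
  57 = 2 * 21 + 15, so 57 mod 21 = 15
  (-57) mod 21 = (-15) mod 21 = 21 - 15 = 6
Mesh after 57 steps: gear-0 tooth 9 meets gear-1 tooth 6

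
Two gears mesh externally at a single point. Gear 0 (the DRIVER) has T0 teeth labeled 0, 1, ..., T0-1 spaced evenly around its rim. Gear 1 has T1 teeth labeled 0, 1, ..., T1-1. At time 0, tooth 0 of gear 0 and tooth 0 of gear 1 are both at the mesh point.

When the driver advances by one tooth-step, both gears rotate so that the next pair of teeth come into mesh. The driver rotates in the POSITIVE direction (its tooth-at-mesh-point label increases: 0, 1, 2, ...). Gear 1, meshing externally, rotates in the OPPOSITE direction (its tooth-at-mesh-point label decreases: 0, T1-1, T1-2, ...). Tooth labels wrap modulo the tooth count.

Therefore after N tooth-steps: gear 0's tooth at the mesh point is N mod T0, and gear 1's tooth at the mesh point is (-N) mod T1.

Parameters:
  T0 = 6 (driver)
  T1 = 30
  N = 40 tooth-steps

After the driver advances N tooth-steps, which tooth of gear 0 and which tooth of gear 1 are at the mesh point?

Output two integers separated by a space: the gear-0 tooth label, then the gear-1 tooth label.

Answer: 4 20

Derivation:
Gear 0 (driver, T0=6): tooth at mesh = N mod T0
  40 = 6 * 6 + 4, so 40 mod 6 = 4
  gear 0 tooth = 4
Gear 1 (driven, T1=30): tooth at mesh = (-N) mod T1
  40 = 1 * 30 + 10, so 40 mod 30 = 10
  (-40) mod 30 = (-10) mod 30 = 30 - 10 = 20
Mesh after 40 steps: gear-0 tooth 4 meets gear-1 tooth 20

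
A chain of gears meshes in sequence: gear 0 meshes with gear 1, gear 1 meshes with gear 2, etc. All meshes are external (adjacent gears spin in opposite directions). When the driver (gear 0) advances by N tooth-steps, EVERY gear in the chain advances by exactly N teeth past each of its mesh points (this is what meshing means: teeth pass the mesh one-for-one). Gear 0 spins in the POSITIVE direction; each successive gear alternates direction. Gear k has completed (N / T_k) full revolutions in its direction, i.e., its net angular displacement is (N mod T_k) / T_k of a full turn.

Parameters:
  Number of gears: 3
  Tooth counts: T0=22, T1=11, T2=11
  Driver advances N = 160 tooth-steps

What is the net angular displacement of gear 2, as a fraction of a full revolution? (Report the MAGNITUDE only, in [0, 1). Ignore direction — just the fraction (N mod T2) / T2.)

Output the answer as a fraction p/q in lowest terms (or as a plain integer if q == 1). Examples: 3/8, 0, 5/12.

Chain of 3 gears, tooth counts: [22, 11, 11]
  gear 0: T0=22, direction=positive, advance = 160 mod 22 = 6 teeth = 6/22 turn
  gear 1: T1=11, direction=negative, advance = 160 mod 11 = 6 teeth = 6/11 turn
  gear 2: T2=11, direction=positive, advance = 160 mod 11 = 6 teeth = 6/11 turn
Gear 2: 160 mod 11 = 6
Fraction = 6 / 11 = 6/11 (gcd(6,11)=1) = 6/11

Answer: 6/11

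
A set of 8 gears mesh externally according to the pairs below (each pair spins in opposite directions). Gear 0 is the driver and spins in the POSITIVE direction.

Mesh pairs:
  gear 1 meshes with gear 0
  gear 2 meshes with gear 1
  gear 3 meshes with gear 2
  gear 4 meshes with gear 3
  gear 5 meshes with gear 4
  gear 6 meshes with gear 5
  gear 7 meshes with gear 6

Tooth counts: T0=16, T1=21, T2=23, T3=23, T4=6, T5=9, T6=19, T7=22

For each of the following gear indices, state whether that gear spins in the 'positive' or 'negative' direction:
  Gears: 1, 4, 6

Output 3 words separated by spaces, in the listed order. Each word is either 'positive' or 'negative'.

Gear 0 (driver): positive (depth 0)
  gear 1: meshes with gear 0 -> depth 1 -> negative (opposite of gear 0)
  gear 2: meshes with gear 1 -> depth 2 -> positive (opposite of gear 1)
  gear 3: meshes with gear 2 -> depth 3 -> negative (opposite of gear 2)
  gear 4: meshes with gear 3 -> depth 4 -> positive (opposite of gear 3)
  gear 5: meshes with gear 4 -> depth 5 -> negative (opposite of gear 4)
  gear 6: meshes with gear 5 -> depth 6 -> positive (opposite of gear 5)
  gear 7: meshes with gear 6 -> depth 7 -> negative (opposite of gear 6)
Queried indices 1, 4, 6 -> negative, positive, positive

Answer: negative positive positive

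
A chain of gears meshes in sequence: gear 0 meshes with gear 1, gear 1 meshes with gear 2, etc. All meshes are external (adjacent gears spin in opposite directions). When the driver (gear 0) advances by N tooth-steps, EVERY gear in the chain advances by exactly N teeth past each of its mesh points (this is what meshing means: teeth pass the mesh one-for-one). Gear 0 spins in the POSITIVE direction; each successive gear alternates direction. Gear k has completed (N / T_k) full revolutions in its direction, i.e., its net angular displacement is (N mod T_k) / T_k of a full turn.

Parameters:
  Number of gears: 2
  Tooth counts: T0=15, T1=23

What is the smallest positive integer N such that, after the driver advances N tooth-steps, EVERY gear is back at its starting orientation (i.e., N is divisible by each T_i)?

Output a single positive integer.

Gear k returns to start when N is a multiple of T_k.
All gears at start simultaneously when N is a common multiple of [15, 23]; the smallest such N is lcm(15, 23).
Start: lcm = T0 = 15
Fold in T1=23: gcd(15, 23) = 1; lcm(15, 23) = 15 * 23 / 1 = 345 / 1 = 345
Full cycle length = 345

Answer: 345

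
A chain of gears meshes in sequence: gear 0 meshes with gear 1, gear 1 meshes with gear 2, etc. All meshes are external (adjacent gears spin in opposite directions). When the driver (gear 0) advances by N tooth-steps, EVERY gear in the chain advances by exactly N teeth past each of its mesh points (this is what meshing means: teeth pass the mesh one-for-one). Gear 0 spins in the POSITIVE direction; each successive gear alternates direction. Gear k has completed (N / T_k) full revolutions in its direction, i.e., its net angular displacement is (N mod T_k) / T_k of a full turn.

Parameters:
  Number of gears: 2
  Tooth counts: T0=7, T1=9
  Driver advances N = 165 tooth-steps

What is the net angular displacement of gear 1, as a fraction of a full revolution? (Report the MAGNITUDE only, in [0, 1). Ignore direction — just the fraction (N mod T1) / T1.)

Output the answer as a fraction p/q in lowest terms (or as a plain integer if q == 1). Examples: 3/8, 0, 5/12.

Chain of 2 gears, tooth counts: [7, 9]
  gear 0: T0=7, direction=positive, advance = 165 mod 7 = 4 teeth = 4/7 turn
  gear 1: T1=9, direction=negative, advance = 165 mod 9 = 3 teeth = 3/9 turn
Gear 1: 165 mod 9 = 3
Fraction = 3 / 9 = 1/3 (gcd(3,9)=3) = 1/3

Answer: 1/3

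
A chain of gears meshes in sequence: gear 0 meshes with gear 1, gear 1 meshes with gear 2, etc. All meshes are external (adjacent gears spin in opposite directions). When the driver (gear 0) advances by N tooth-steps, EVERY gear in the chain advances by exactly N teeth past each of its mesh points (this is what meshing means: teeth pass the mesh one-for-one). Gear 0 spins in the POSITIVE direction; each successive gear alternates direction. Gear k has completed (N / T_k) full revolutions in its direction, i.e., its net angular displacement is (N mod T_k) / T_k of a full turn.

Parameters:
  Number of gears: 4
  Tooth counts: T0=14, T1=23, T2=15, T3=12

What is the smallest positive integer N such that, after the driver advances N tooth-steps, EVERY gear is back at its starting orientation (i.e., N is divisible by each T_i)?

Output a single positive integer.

Gear k returns to start when N is a multiple of T_k.
All gears at start simultaneously when N is a common multiple of [14, 23, 15, 12]; the smallest such N is lcm(14, 23, 15, 12).
Start: lcm = T0 = 14
Fold in T1=23: gcd(14, 23) = 1; lcm(14, 23) = 14 * 23 / 1 = 322 / 1 = 322
Fold in T2=15: gcd(322, 15) = 1; lcm(322, 15) = 322 * 15 / 1 = 4830 / 1 = 4830
Fold in T3=12: gcd(4830, 12) = 6; lcm(4830, 12) = 4830 * 12 / 6 = 57960 / 6 = 9660
Full cycle length = 9660

Answer: 9660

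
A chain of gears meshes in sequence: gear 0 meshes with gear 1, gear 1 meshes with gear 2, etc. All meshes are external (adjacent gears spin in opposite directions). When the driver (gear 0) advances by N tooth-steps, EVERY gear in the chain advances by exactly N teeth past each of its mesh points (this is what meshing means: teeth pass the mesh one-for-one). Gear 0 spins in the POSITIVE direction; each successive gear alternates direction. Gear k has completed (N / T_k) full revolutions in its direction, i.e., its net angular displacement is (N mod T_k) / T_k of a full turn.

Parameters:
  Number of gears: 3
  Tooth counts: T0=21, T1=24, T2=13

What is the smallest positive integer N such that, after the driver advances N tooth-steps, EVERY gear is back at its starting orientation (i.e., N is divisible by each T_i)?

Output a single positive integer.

Answer: 2184

Derivation:
Gear k returns to start when N is a multiple of T_k.
All gears at start simultaneously when N is a common multiple of [21, 24, 13]; the smallest such N is lcm(21, 24, 13).
Start: lcm = T0 = 21
Fold in T1=24: gcd(21, 24) = 3; lcm(21, 24) = 21 * 24 / 3 = 504 / 3 = 168
Fold in T2=13: gcd(168, 13) = 1; lcm(168, 13) = 168 * 13 / 1 = 2184 / 1 = 2184
Full cycle length = 2184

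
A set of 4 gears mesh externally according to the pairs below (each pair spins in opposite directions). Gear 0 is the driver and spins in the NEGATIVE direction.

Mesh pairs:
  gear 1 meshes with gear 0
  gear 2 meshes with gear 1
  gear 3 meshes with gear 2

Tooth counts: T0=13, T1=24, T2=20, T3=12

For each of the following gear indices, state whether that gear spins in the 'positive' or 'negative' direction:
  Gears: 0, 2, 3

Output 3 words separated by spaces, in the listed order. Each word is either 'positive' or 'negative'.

Answer: negative negative positive

Derivation:
Gear 0 (driver): negative (depth 0)
  gear 1: meshes with gear 0 -> depth 1 -> positive (opposite of gear 0)
  gear 2: meshes with gear 1 -> depth 2 -> negative (opposite of gear 1)
  gear 3: meshes with gear 2 -> depth 3 -> positive (opposite of gear 2)
Queried indices 0, 2, 3 -> negative, negative, positive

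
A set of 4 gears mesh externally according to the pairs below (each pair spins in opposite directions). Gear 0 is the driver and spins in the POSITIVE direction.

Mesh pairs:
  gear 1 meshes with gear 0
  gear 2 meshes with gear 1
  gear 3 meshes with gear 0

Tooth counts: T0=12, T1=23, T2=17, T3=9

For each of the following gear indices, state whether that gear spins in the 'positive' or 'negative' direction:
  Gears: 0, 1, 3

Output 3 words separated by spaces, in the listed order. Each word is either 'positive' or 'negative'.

Gear 0 (driver): positive (depth 0)
  gear 1: meshes with gear 0 -> depth 1 -> negative (opposite of gear 0)
  gear 2: meshes with gear 1 -> depth 2 -> positive (opposite of gear 1)
  gear 3: meshes with gear 0 -> depth 1 -> negative (opposite of gear 0)
Queried indices 0, 1, 3 -> positive, negative, negative

Answer: positive negative negative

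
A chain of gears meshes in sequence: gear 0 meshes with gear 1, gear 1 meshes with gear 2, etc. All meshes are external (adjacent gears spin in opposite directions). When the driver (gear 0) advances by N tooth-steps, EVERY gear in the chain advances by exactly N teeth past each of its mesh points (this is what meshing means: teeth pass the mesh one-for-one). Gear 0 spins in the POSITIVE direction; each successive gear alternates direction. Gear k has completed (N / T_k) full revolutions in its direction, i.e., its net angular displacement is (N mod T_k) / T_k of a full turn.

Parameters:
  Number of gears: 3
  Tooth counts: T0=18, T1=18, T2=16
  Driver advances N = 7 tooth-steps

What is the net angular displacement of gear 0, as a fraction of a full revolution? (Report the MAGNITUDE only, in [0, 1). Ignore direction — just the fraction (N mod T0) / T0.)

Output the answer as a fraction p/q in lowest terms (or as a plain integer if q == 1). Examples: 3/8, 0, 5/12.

Answer: 7/18

Derivation:
Chain of 3 gears, tooth counts: [18, 18, 16]
  gear 0: T0=18, direction=positive, advance = 7 mod 18 = 7 teeth = 7/18 turn
  gear 1: T1=18, direction=negative, advance = 7 mod 18 = 7 teeth = 7/18 turn
  gear 2: T2=16, direction=positive, advance = 7 mod 16 = 7 teeth = 7/16 turn
Gear 0: 7 mod 18 = 7
Fraction = 7 / 18 = 7/18 (gcd(7,18)=1) = 7/18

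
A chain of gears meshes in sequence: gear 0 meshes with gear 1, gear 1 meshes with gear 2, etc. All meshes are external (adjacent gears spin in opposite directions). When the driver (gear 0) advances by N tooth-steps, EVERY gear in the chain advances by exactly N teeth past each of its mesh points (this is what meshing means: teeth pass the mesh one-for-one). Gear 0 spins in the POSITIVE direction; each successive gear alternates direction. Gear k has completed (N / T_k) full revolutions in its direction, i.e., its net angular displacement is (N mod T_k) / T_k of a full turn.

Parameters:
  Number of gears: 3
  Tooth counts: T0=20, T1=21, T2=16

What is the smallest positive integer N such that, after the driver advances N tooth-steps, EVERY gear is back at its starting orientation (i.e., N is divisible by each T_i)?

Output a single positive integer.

Gear k returns to start when N is a multiple of T_k.
All gears at start simultaneously when N is a common multiple of [20, 21, 16]; the smallest such N is lcm(20, 21, 16).
Start: lcm = T0 = 20
Fold in T1=21: gcd(20, 21) = 1; lcm(20, 21) = 20 * 21 / 1 = 420 / 1 = 420
Fold in T2=16: gcd(420, 16) = 4; lcm(420, 16) = 420 * 16 / 4 = 6720 / 4 = 1680
Full cycle length = 1680

Answer: 1680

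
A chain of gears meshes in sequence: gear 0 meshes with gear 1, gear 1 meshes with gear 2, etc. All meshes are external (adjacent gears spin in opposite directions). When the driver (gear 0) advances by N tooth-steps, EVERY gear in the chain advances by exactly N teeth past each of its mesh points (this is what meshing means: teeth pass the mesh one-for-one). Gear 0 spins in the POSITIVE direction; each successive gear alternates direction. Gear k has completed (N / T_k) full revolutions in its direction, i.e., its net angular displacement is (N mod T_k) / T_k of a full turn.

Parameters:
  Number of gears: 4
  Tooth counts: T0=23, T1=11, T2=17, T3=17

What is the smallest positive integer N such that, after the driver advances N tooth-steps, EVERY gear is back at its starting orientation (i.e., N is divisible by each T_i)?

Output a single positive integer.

Gear k returns to start when N is a multiple of T_k.
All gears at start simultaneously when N is a common multiple of [23, 11, 17, 17]; the smallest such N is lcm(23, 11, 17, 17).
Start: lcm = T0 = 23
Fold in T1=11: gcd(23, 11) = 1; lcm(23, 11) = 23 * 11 / 1 = 253 / 1 = 253
Fold in T2=17: gcd(253, 17) = 1; lcm(253, 17) = 253 * 17 / 1 = 4301 / 1 = 4301
Fold in T3=17: gcd(4301, 17) = 17; lcm(4301, 17) = 4301 * 17 / 17 = 73117 / 17 = 4301
Full cycle length = 4301

Answer: 4301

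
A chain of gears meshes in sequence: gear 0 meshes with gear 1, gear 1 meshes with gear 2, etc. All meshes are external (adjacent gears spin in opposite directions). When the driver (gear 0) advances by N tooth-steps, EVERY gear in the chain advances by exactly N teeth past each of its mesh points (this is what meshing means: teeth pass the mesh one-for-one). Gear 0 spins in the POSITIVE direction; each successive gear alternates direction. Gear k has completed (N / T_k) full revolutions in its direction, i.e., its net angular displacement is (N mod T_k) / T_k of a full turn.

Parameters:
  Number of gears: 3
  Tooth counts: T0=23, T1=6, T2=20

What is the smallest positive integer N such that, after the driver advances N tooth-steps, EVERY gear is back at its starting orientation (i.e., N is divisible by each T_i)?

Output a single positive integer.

Answer: 1380

Derivation:
Gear k returns to start when N is a multiple of T_k.
All gears at start simultaneously when N is a common multiple of [23, 6, 20]; the smallest such N is lcm(23, 6, 20).
Start: lcm = T0 = 23
Fold in T1=6: gcd(23, 6) = 1; lcm(23, 6) = 23 * 6 / 1 = 138 / 1 = 138
Fold in T2=20: gcd(138, 20) = 2; lcm(138, 20) = 138 * 20 / 2 = 2760 / 2 = 1380
Full cycle length = 1380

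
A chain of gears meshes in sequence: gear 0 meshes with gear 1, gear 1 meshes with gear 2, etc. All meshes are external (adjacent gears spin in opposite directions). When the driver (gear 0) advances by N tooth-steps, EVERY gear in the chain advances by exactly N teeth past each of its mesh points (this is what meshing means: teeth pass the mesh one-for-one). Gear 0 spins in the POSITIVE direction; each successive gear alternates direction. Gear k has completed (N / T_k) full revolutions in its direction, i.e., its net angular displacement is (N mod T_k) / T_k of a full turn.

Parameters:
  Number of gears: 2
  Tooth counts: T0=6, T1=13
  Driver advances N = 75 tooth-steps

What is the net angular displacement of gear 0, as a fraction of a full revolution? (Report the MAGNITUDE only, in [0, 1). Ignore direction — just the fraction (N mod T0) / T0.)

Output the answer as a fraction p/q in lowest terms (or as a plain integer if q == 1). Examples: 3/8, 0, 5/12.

Answer: 1/2

Derivation:
Chain of 2 gears, tooth counts: [6, 13]
  gear 0: T0=6, direction=positive, advance = 75 mod 6 = 3 teeth = 3/6 turn
  gear 1: T1=13, direction=negative, advance = 75 mod 13 = 10 teeth = 10/13 turn
Gear 0: 75 mod 6 = 3
Fraction = 3 / 6 = 1/2 (gcd(3,6)=3) = 1/2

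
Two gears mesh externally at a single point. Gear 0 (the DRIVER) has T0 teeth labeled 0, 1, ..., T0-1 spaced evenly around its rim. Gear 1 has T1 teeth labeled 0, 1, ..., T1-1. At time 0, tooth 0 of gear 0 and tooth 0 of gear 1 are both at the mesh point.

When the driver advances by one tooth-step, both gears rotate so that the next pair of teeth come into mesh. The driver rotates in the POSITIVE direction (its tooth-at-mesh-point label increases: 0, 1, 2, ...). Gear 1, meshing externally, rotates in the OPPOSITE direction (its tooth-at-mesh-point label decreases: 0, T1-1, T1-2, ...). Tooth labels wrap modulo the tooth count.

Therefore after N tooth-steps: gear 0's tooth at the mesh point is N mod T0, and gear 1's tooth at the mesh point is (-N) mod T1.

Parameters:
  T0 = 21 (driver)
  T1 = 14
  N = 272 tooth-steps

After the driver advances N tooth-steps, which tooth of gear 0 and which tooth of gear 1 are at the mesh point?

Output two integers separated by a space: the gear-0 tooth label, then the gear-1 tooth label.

Gear 0 (driver, T0=21): tooth at mesh = N mod T0
  272 = 12 * 21 + 20, so 272 mod 21 = 20
  gear 0 tooth = 20
Gear 1 (driven, T1=14): tooth at mesh = (-N) mod T1
  272 = 19 * 14 + 6, so 272 mod 14 = 6
  (-272) mod 14 = (-6) mod 14 = 14 - 6 = 8
Mesh after 272 steps: gear-0 tooth 20 meets gear-1 tooth 8

Answer: 20 8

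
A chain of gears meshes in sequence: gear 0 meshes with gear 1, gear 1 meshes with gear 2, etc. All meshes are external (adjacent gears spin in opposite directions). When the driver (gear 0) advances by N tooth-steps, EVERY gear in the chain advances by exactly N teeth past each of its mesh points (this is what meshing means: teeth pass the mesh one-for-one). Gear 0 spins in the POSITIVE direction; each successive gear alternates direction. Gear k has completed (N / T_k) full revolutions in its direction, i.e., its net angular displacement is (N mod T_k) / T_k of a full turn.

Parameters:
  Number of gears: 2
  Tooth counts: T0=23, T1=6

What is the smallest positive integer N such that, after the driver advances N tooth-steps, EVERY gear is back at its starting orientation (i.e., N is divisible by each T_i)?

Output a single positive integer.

Gear k returns to start when N is a multiple of T_k.
All gears at start simultaneously when N is a common multiple of [23, 6]; the smallest such N is lcm(23, 6).
Start: lcm = T0 = 23
Fold in T1=6: gcd(23, 6) = 1; lcm(23, 6) = 23 * 6 / 1 = 138 / 1 = 138
Full cycle length = 138

Answer: 138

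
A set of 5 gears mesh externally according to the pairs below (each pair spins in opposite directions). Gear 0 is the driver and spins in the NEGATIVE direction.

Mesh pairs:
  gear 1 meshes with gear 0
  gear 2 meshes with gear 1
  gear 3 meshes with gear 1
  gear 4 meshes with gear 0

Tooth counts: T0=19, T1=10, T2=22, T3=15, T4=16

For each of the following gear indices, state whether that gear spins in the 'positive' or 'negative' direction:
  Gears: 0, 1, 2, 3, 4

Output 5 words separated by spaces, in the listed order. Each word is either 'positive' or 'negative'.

Gear 0 (driver): negative (depth 0)
  gear 1: meshes with gear 0 -> depth 1 -> positive (opposite of gear 0)
  gear 2: meshes with gear 1 -> depth 2 -> negative (opposite of gear 1)
  gear 3: meshes with gear 1 -> depth 2 -> negative (opposite of gear 1)
  gear 4: meshes with gear 0 -> depth 1 -> positive (opposite of gear 0)
Queried indices 0, 1, 2, 3, 4 -> negative, positive, negative, negative, positive

Answer: negative positive negative negative positive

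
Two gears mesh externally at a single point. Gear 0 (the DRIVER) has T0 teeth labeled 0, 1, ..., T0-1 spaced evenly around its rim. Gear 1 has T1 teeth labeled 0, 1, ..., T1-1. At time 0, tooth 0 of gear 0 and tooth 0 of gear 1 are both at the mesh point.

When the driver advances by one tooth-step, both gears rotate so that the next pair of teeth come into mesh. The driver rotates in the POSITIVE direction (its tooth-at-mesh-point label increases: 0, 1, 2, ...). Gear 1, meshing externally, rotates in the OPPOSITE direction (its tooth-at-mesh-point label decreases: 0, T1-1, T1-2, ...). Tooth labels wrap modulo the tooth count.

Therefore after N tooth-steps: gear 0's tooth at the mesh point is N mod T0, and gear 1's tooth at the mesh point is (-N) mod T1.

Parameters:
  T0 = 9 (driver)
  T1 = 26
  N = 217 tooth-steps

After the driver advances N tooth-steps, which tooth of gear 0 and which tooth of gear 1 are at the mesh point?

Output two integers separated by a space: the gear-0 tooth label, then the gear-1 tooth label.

Answer: 1 17

Derivation:
Gear 0 (driver, T0=9): tooth at mesh = N mod T0
  217 = 24 * 9 + 1, so 217 mod 9 = 1
  gear 0 tooth = 1
Gear 1 (driven, T1=26): tooth at mesh = (-N) mod T1
  217 = 8 * 26 + 9, so 217 mod 26 = 9
  (-217) mod 26 = (-9) mod 26 = 26 - 9 = 17
Mesh after 217 steps: gear-0 tooth 1 meets gear-1 tooth 17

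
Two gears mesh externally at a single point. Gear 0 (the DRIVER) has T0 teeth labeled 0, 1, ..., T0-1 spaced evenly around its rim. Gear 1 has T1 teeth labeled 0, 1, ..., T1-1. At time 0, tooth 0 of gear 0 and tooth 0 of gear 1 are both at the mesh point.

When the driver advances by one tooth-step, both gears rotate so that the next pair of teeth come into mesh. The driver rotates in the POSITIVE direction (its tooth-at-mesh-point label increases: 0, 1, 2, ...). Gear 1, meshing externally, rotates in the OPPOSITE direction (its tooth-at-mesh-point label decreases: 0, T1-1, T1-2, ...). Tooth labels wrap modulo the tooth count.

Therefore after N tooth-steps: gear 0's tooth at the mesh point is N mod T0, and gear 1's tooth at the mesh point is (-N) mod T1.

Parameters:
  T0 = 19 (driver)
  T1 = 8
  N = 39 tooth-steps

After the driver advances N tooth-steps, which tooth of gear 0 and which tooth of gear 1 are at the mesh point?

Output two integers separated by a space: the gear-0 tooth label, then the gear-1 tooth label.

Answer: 1 1

Derivation:
Gear 0 (driver, T0=19): tooth at mesh = N mod T0
  39 = 2 * 19 + 1, so 39 mod 19 = 1
  gear 0 tooth = 1
Gear 1 (driven, T1=8): tooth at mesh = (-N) mod T1
  39 = 4 * 8 + 7, so 39 mod 8 = 7
  (-39) mod 8 = (-7) mod 8 = 8 - 7 = 1
Mesh after 39 steps: gear-0 tooth 1 meets gear-1 tooth 1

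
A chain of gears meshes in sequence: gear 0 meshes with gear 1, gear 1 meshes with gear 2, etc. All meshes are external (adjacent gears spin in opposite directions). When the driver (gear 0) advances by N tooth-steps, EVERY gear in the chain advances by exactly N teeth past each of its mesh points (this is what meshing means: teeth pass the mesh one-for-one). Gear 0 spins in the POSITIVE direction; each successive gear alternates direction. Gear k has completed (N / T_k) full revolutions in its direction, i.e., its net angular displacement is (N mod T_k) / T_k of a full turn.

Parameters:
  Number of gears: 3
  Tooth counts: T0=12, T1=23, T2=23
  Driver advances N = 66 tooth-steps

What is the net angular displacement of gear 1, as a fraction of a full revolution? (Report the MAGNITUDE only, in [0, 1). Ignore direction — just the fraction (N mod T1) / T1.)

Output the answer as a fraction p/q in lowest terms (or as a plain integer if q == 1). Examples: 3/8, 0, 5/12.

Answer: 20/23

Derivation:
Chain of 3 gears, tooth counts: [12, 23, 23]
  gear 0: T0=12, direction=positive, advance = 66 mod 12 = 6 teeth = 6/12 turn
  gear 1: T1=23, direction=negative, advance = 66 mod 23 = 20 teeth = 20/23 turn
  gear 2: T2=23, direction=positive, advance = 66 mod 23 = 20 teeth = 20/23 turn
Gear 1: 66 mod 23 = 20
Fraction = 20 / 23 = 20/23 (gcd(20,23)=1) = 20/23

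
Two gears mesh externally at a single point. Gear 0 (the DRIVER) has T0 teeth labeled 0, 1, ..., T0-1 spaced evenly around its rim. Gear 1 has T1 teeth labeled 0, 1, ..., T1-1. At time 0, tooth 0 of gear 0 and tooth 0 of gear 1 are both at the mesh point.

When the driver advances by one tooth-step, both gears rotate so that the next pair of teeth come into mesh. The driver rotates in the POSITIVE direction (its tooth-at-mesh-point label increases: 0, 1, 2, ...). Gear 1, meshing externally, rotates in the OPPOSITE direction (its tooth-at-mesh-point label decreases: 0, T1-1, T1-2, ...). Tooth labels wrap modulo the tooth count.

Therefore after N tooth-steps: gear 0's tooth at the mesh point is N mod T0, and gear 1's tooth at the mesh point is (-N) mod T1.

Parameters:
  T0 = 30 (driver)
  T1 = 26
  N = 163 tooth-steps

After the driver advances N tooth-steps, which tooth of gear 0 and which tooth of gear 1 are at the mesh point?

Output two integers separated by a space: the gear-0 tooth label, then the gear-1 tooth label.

Gear 0 (driver, T0=30): tooth at mesh = N mod T0
  163 = 5 * 30 + 13, so 163 mod 30 = 13
  gear 0 tooth = 13
Gear 1 (driven, T1=26): tooth at mesh = (-N) mod T1
  163 = 6 * 26 + 7, so 163 mod 26 = 7
  (-163) mod 26 = (-7) mod 26 = 26 - 7 = 19
Mesh after 163 steps: gear-0 tooth 13 meets gear-1 tooth 19

Answer: 13 19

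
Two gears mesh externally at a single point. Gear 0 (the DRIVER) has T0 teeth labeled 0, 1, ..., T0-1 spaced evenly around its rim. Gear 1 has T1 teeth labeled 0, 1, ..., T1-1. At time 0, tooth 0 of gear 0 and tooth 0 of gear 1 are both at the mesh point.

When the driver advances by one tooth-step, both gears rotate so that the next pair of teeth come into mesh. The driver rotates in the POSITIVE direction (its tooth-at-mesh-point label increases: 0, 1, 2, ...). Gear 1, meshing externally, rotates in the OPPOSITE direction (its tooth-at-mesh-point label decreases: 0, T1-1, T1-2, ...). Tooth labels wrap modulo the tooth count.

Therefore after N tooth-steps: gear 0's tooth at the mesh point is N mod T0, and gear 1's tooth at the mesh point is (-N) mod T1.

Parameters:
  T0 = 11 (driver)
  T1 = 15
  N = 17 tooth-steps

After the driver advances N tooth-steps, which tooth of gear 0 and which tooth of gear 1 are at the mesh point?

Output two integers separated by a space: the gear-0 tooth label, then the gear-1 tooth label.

Gear 0 (driver, T0=11): tooth at mesh = N mod T0
  17 = 1 * 11 + 6, so 17 mod 11 = 6
  gear 0 tooth = 6
Gear 1 (driven, T1=15): tooth at mesh = (-N) mod T1
  17 = 1 * 15 + 2, so 17 mod 15 = 2
  (-17) mod 15 = (-2) mod 15 = 15 - 2 = 13
Mesh after 17 steps: gear-0 tooth 6 meets gear-1 tooth 13

Answer: 6 13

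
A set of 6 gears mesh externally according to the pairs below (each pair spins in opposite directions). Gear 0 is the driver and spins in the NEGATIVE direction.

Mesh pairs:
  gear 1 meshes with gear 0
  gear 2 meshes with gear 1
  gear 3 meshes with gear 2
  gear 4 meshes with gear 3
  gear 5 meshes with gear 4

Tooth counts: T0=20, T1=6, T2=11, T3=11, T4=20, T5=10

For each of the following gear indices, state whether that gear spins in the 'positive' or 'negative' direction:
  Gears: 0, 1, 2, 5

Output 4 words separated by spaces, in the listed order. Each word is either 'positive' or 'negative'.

Answer: negative positive negative positive

Derivation:
Gear 0 (driver): negative (depth 0)
  gear 1: meshes with gear 0 -> depth 1 -> positive (opposite of gear 0)
  gear 2: meshes with gear 1 -> depth 2 -> negative (opposite of gear 1)
  gear 3: meshes with gear 2 -> depth 3 -> positive (opposite of gear 2)
  gear 4: meshes with gear 3 -> depth 4 -> negative (opposite of gear 3)
  gear 5: meshes with gear 4 -> depth 5 -> positive (opposite of gear 4)
Queried indices 0, 1, 2, 5 -> negative, positive, negative, positive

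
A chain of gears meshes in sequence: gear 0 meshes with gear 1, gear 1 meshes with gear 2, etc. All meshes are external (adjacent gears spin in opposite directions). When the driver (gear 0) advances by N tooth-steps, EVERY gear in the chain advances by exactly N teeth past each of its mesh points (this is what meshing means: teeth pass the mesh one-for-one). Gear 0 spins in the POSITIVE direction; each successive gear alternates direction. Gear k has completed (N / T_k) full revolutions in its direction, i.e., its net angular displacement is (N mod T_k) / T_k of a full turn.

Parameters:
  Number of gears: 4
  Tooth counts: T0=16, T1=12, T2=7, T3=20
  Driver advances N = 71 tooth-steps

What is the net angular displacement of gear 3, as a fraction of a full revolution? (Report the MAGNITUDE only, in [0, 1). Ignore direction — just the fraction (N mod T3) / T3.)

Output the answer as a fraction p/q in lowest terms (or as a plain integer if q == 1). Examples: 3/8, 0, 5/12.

Chain of 4 gears, tooth counts: [16, 12, 7, 20]
  gear 0: T0=16, direction=positive, advance = 71 mod 16 = 7 teeth = 7/16 turn
  gear 1: T1=12, direction=negative, advance = 71 mod 12 = 11 teeth = 11/12 turn
  gear 2: T2=7, direction=positive, advance = 71 mod 7 = 1 teeth = 1/7 turn
  gear 3: T3=20, direction=negative, advance = 71 mod 20 = 11 teeth = 11/20 turn
Gear 3: 71 mod 20 = 11
Fraction = 11 / 20 = 11/20 (gcd(11,20)=1) = 11/20

Answer: 11/20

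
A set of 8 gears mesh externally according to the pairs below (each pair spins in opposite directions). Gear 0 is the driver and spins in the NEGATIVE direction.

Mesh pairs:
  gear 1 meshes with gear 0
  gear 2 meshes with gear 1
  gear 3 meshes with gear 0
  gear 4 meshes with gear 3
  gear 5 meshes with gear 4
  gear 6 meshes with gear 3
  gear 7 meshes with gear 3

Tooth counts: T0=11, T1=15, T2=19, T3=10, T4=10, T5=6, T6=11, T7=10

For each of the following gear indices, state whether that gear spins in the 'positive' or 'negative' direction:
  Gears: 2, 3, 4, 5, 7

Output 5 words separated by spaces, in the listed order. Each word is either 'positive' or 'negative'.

Gear 0 (driver): negative (depth 0)
  gear 1: meshes with gear 0 -> depth 1 -> positive (opposite of gear 0)
  gear 2: meshes with gear 1 -> depth 2 -> negative (opposite of gear 1)
  gear 3: meshes with gear 0 -> depth 1 -> positive (opposite of gear 0)
  gear 4: meshes with gear 3 -> depth 2 -> negative (opposite of gear 3)
  gear 5: meshes with gear 4 -> depth 3 -> positive (opposite of gear 4)
  gear 6: meshes with gear 3 -> depth 2 -> negative (opposite of gear 3)
  gear 7: meshes with gear 3 -> depth 2 -> negative (opposite of gear 3)
Queried indices 2, 3, 4, 5, 7 -> negative, positive, negative, positive, negative

Answer: negative positive negative positive negative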